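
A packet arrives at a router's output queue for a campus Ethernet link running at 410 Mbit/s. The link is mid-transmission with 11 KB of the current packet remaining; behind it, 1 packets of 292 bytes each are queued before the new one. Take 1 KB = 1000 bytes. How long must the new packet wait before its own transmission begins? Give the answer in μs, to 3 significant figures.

Each queued packet: L/R = 2336/410000000 = 5.69756 μs.
1 queued → 5.69756 μs.
Plus remaining 88000 bits of current packet: 214.634 μs.
Queuing delay = 220 μs.

220 μs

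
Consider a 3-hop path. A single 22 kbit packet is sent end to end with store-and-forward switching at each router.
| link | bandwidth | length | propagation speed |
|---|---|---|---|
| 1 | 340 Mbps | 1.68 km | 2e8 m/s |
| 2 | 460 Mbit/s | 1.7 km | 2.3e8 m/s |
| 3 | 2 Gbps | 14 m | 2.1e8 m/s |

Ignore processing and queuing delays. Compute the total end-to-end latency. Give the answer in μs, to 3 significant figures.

139 μs

L = 22000 bits.
Transmission delays (L/R per hop): 64.7059, 47.8261, 11 μs; sum = 123.532 μs.
Propagation delays (d/s per hop): 8.4, 7.3913, 0.0666667 μs; sum = 15.858 μs.
End-to-end = 139 μs.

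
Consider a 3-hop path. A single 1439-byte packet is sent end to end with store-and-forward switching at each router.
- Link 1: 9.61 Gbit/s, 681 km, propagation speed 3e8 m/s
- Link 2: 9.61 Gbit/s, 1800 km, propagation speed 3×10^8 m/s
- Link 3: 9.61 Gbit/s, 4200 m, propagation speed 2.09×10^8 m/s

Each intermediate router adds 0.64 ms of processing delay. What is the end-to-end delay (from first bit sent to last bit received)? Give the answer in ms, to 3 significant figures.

9.57 ms

L = 1439 × 8 = 11512 bits.
Transmission delay per hop = L/R = 11512/9610000000 = 0.00119792 ms; 3 hops → 0.00359376 ms.
Propagation delays (d/s per hop): 2.27, 6, 0.0200957 ms; sum = 8.2901 ms.
Processing at 2 router(s): 2 × 0.64 ms = 1.28 ms.
End-to-end = 9.57 ms.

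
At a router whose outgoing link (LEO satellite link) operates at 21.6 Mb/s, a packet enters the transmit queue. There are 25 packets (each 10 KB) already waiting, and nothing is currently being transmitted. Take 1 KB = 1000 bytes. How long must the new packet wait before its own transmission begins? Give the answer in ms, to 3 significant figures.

92.6 ms

Each queued packet: L/R = 80000/21600000 = 3.7037 ms.
25 queued → 92.5926 ms.
Queuing delay = 92.6 ms.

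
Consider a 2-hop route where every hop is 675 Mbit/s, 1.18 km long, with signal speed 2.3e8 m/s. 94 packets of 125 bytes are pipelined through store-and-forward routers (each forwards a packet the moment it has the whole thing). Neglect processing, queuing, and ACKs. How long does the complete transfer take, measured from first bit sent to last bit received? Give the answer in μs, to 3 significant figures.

151 μs

Per-hop transmission t_tx = L/R = 1000/675000000 = 1.48148 μs.
Per-hop propagation t_prop = 1180/2.3e+08 = 5.13043 μs.
Pipeline fill: first packet needs 2·t_tx to clear all hops; remaining 93 packets each add one t_tx.
Total = (2+94-1)·t_tx + 2·t_prop = 95·1.48148 + 2·5.13043 = 151 μs.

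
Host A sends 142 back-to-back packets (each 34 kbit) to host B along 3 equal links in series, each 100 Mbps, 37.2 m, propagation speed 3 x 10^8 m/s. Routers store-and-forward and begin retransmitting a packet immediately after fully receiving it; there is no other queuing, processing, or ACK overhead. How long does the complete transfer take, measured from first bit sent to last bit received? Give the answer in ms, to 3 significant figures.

49.0 ms

Per-hop transmission t_tx = L/R = 34000/100000000 = 0.34 ms.
Per-hop propagation t_prop = 37.2/300000000 = 0.000124 ms.
Pipeline fill: first packet needs 3·t_tx to clear all hops; remaining 141 packets each add one t_tx.
Total = (3+142-1)·t_tx + 3·t_prop = 144·0.34 + 3·0.000124 = 49.0 ms.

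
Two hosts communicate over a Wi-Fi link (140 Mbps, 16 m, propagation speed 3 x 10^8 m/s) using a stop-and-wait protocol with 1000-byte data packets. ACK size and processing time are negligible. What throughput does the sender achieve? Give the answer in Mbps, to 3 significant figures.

140 Mbps

t_tx = L/R = 8000/140000000 = 5.71429e-05 s.
t_prop = 16/300000000 = 5.33333e-08 s; RTT = 1.06667e-07 s.
Cycle = t_tx + RTT = 5.72495e-05 s.
Throughput = L / cycle = 8000 / 5.72495e-05 = 140 Mbps.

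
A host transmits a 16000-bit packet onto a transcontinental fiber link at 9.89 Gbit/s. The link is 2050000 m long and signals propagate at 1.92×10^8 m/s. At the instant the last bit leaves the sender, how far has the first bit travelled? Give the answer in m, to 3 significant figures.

311 m

t_tx = L/R = 16000/9890000000 = 1.6178e-06 s.
Distance = s × t_tx = 192000000 × 1.6178e-06 = 311 m.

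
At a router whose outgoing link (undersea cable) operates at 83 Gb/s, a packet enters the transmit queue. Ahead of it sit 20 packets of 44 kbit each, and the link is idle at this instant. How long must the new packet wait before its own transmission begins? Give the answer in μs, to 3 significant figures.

10.6 μs

Each queued packet: L/R = 44000/83000000000 = 0.53012 μs.
20 queued → 10.6024 μs.
Queuing delay = 10.6 μs.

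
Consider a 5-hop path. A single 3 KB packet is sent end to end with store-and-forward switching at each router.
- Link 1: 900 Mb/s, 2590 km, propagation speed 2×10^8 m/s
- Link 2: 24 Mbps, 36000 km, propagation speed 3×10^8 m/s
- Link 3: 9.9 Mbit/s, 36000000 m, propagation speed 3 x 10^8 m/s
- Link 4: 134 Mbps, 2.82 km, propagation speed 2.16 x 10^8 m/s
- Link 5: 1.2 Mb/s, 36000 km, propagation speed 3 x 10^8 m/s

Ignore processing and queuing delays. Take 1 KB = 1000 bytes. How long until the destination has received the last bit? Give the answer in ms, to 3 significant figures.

L = 24000 bits.
Transmission delays (L/R per hop): 0.0266667, 1, 2.42424, 0.179104, 20 ms; sum = 23.63 ms.
Propagation delays (d/s per hop): 12.95, 120, 120, 0.0130556, 120 ms; sum = 372.963 ms.
End-to-end = 397 ms.

397 ms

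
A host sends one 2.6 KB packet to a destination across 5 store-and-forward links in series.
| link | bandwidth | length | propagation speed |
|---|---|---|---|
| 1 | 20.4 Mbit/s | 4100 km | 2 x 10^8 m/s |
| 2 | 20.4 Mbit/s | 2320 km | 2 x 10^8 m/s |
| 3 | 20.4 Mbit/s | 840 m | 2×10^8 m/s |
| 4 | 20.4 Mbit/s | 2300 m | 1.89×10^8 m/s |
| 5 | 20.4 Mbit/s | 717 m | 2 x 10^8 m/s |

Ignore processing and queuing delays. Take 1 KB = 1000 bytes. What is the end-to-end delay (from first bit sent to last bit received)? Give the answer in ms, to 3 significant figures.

37.2 ms

L = 20800 bits.
Transmission delay per hop = L/R = 20800/20400000 = 1.01961 ms; 5 hops → 5.09804 ms.
Propagation delays (d/s per hop): 20.5, 11.6, 0.0042, 0.0121693, 0.003585 ms; sum = 32.12 ms.
End-to-end = 37.2 ms.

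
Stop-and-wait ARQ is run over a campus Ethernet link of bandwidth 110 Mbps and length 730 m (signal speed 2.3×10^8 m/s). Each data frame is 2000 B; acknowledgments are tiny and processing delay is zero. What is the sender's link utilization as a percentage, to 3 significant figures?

95.8 %

t_tx = L/R = 16000/110000000 = 0.000145455 s.
t_prop = 730/2.3e+08 = 3.17391e-06 s; RTT = 6.34783e-06 s.
Cycle = t_tx + RTT = 0.000151802 s.
Utilization = t_tx / cycle = 0.000145455/0.000151802 = 95.8 %.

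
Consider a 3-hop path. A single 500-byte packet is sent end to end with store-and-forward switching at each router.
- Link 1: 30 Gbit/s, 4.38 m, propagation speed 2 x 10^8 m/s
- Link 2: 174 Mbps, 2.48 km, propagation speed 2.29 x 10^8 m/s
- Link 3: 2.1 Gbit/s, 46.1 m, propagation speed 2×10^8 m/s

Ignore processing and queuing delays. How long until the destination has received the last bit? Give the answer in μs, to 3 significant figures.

36.1 μs

L = 500 × 8 = 4000 bits.
Transmission delays (L/R per hop): 0.133333, 22.9885, 1.90476 μs; sum = 25.0266 μs.
Propagation delays (d/s per hop): 0.0219, 10.8297, 0.2305 μs; sum = 11.0821 μs.
End-to-end = 36.1 μs.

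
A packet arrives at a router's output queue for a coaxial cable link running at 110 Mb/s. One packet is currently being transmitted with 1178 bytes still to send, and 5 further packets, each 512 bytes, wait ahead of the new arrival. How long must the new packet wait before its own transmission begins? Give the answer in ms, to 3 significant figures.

0.272 ms

Each queued packet: L/R = 4096/110000000 = 0.0372364 ms.
5 queued → 0.186182 ms.
Plus remaining 9424 bits of current packet: 0.0856727 ms.
Queuing delay = 0.272 ms.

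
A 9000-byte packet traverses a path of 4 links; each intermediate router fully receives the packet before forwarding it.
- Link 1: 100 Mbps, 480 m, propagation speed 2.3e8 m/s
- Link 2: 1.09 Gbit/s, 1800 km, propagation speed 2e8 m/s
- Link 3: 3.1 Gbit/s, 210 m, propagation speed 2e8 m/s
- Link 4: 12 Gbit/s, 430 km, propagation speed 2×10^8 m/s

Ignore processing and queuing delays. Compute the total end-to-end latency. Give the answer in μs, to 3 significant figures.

L = 9000 × 8 = 72000 bits.
Transmission delays (L/R per hop): 720, 66.055, 23.2258, 6 μs; sum = 815.281 μs.
Propagation delays (d/s per hop): 2.08696, 9000, 1.05, 2150 μs; sum = 11153.1 μs.
End-to-end = 12000 μs.

12000 μs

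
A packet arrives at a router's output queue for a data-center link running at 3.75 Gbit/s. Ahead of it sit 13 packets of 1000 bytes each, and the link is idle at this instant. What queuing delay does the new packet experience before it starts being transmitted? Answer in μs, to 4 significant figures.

Each queued packet: L/R = 8000/3750000000 = 2.13333 μs.
13 queued → 27.7333 μs.
Queuing delay = 27.73 μs.

27.73 μs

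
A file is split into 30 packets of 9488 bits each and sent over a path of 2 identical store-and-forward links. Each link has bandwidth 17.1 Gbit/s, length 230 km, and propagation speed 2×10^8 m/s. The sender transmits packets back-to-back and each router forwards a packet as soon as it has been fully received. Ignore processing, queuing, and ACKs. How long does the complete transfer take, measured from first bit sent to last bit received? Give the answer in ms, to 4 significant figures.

Per-hop transmission t_tx = L/R = 9488/1.71e+10 = 0.000554854 ms.
Per-hop propagation t_prop = 230000/200000000 = 1.15 ms.
Pipeline fill: first packet needs 2·t_tx to clear all hops; remaining 29 packets each add one t_tx.
Total = (2+30-1)·t_tx + 2·t_prop = 31·0.000554854 + 2·1.15 = 2.317 ms.

2.317 ms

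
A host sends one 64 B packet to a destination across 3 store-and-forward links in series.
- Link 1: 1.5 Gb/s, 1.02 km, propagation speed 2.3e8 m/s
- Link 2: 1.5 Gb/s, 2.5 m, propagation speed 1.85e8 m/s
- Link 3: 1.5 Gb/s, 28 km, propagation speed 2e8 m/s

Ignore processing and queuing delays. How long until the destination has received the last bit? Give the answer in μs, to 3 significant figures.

145 μs

L = 64 × 8 = 512 bits.
Transmission delay per hop = L/R = 512/1500000000 = 0.341333 μs; 3 hops → 1.024 μs.
Propagation delays (d/s per hop): 4.43478, 0.0135135, 140 μs; sum = 144.448 μs.
End-to-end = 145 μs.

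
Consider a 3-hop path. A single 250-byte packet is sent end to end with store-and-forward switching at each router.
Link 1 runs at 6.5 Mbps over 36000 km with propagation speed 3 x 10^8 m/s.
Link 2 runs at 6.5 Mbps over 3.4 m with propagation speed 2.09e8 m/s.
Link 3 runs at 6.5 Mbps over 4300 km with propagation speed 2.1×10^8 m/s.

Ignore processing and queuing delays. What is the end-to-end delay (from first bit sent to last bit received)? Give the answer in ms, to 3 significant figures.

L = 250 × 8 = 2000 bits.
Transmission delay per hop = L/R = 2000/6500000 = 0.307692 ms; 3 hops → 0.923077 ms.
Propagation delays (d/s per hop): 120, 1.62679e-05, 20.4762 ms; sum = 140.476 ms.
End-to-end = 141 ms.

141 ms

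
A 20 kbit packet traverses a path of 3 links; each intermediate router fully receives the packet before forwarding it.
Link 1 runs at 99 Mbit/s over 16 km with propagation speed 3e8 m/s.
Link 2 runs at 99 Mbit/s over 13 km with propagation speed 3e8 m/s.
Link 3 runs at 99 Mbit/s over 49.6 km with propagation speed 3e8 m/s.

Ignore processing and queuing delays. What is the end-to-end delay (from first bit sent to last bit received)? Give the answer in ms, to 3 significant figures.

L = 20000 bits.
Transmission delay per hop = L/R = 20000/99000000 = 0.20202 ms; 3 hops → 0.606061 ms.
Propagation delays (d/s per hop): 0.0533333, 0.0433333, 0.165333 ms; sum = 0.262 ms.
End-to-end = 0.868 ms.

0.868 ms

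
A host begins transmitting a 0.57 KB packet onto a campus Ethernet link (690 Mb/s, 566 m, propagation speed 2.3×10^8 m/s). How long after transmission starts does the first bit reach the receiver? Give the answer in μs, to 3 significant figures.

2.46 μs

First bit experiences only propagation delay: d/s = 566/2.3e+08 = 2.46 μs.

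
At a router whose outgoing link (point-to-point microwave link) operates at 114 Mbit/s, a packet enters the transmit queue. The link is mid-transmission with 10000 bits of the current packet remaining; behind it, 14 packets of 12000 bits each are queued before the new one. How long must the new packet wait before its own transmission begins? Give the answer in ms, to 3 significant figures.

Each queued packet: L/R = 12000/114000000 = 0.105263 ms.
14 queued → 1.47368 ms.
Plus remaining 10000 bits of current packet: 0.0877193 ms.
Queuing delay = 1.56 ms.

1.56 ms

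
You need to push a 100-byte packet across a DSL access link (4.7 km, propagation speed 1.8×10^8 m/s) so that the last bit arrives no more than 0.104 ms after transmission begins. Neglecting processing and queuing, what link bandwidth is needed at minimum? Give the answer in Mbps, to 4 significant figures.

L = 800 bits.
Propagation delay = 4700 / 180000000 = 0.0261111 ms.
Transmission budget = 0.104 − 0.0261111 = 0.0778889 ms.
R ≥ L / t_tx = 800 bits / 7.78889e-05 s = 10.27 Mbps.

10.27 Mbps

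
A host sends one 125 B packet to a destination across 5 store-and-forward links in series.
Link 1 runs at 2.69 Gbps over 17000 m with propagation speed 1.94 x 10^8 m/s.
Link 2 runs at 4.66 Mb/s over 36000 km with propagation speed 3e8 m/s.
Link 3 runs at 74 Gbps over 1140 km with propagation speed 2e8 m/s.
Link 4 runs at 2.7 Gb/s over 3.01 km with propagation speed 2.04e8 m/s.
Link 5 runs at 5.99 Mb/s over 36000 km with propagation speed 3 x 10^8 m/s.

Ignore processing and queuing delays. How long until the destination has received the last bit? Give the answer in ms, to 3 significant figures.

246 ms

L = 125 × 8 = 1000 bits.
Transmission delays (L/R per hop): 0.000371747, 0.214592, 1.35135e-05, 0.00037037, 0.166945 ms; sum = 0.382293 ms.
Propagation delays (d/s per hop): 0.0876289, 120, 5.7, 0.0147549, 120 ms; sum = 245.802 ms.
End-to-end = 246 ms.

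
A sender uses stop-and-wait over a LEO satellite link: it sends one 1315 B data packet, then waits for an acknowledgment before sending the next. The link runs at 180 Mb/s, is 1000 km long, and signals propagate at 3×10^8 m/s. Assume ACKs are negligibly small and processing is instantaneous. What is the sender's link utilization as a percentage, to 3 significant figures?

t_tx = L/R = 10520/180000000 = 5.84444e-05 s.
t_prop = 1000000/300000000 = 0.00333333 s; RTT = 0.00666667 s.
Cycle = t_tx + RTT = 0.00672511 s.
Utilization = t_tx / cycle = 5.84444e-05/0.00672511 = 0.869 %.

0.869 %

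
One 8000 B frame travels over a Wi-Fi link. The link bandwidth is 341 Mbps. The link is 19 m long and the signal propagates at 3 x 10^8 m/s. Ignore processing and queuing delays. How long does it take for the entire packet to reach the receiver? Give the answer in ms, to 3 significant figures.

L = 8000 × 8 = 64000 bits.
Transmission delay = L/R = 64000 / 341000000 = 0.187683 ms.
Propagation delay = d/s = 19 m / 300000000 m/s = 6.33333e-05 ms.
Total = 0.188 ms.

0.188 ms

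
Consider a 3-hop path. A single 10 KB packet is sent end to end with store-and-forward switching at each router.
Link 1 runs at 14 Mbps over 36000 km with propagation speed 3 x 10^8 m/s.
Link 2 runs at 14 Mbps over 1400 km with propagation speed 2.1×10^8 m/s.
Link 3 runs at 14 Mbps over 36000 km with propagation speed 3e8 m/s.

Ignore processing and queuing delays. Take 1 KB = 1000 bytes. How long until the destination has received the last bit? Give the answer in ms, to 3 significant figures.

264 ms

L = 80000 bits.
Transmission delay per hop = L/R = 80000/14000000 = 5.71429 ms; 3 hops → 17.1429 ms.
Propagation delays (d/s per hop): 120, 6.66667, 120 ms; sum = 246.667 ms.
End-to-end = 264 ms.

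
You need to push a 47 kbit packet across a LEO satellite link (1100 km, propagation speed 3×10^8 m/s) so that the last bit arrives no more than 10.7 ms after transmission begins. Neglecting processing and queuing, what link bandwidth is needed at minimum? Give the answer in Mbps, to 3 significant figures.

Propagation delay = 1100000 / 300000000 = 3.66667 ms.
Transmission budget = 10.7 − 3.66667 = 7.03333 ms.
R ≥ L / t_tx = 47000 bits / 0.00703333 s = 6.68 Mbps.

6.68 Mbps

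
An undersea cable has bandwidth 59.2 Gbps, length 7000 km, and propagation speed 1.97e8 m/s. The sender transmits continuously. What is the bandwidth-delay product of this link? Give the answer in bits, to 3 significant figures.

Propagation delay = 7000000 / 197000000 = 0.035533 s.
BDP = R × t_prop = 59200000000 × 0.035533 = 2103550000 bits.

2100000000 bits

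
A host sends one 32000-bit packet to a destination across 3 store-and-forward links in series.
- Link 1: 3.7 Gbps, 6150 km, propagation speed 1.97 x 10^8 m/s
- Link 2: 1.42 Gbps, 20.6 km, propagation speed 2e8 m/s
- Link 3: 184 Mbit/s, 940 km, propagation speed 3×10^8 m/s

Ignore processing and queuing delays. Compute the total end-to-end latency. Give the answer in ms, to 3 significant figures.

34.7 ms

Transmission delays (L/R per hop): 0.00864865, 0.0225352, 0.173913 ms; sum = 0.205097 ms.
Propagation delays (d/s per hop): 31.2183, 0.103, 3.13333 ms; sum = 34.4546 ms.
End-to-end = 34.7 ms.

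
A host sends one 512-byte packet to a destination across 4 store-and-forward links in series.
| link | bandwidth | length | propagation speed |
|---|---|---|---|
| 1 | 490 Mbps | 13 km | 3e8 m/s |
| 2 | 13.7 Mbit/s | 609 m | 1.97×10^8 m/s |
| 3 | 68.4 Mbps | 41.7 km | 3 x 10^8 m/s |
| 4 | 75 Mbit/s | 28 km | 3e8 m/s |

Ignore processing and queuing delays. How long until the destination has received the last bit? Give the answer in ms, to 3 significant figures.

L = 512 × 8 = 4096 bits.
Transmission delays (L/R per hop): 0.00835918, 0.298978, 0.059883, 0.0546133 ms; sum = 0.421834 ms.
Propagation delays (d/s per hop): 0.0433333, 0.00309137, 0.139, 0.0933333 ms; sum = 0.278758 ms.
End-to-end = 0.701 ms.

0.701 ms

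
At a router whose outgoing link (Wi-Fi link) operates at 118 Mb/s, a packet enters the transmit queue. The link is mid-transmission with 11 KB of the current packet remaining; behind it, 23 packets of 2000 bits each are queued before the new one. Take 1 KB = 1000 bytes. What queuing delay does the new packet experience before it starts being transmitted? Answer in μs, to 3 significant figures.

Each queued packet: L/R = 2000/118000000 = 16.9492 μs.
23 queued → 389.831 μs.
Plus remaining 88000 bits of current packet: 745.763 μs.
Queuing delay = 1140 μs.

1140 μs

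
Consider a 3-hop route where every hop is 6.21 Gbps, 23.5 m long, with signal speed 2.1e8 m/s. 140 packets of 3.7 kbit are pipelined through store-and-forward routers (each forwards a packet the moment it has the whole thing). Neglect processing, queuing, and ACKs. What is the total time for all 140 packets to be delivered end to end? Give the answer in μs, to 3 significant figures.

Per-hop transmission t_tx = L/R = 3700/6210000000 = 0.595813 μs.
Per-hop propagation t_prop = 23.5/210000000 = 0.111905 μs.
Pipeline fill: first packet needs 3·t_tx to clear all hops; remaining 139 packets each add one t_tx.
Total = (3+140-1)·t_tx + 3·t_prop = 142·0.595813 + 3·0.111905 = 84.9 μs.

84.9 μs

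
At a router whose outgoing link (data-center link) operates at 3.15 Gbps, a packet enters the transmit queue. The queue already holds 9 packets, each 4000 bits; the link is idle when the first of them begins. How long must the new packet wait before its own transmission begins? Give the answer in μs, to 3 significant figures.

Each queued packet: L/R = 4000/3150000000 = 1.26984 μs.
9 queued → 11.4286 μs.
Queuing delay = 11.4 μs.

11.4 μs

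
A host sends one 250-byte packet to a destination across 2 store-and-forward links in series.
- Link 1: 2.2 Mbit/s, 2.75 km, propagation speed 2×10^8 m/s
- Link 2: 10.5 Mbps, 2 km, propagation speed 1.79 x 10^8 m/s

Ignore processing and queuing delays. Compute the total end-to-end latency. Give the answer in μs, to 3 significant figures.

1120 μs

L = 250 × 8 = 2000 bits.
Transmission delays (L/R per hop): 909.091, 190.476 μs; sum = 1099.57 μs.
Propagation delays (d/s per hop): 13.75, 11.1732 μs; sum = 24.9232 μs.
End-to-end = 1120 μs.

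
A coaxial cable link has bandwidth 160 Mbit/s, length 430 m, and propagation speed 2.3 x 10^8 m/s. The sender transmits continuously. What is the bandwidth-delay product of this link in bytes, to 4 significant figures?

Propagation delay = 430 / 2.3e+08 = 1.86957e-06 s.
BDP = R × t_prop = 160000000 × 1.86957e-06 = 299.13 bits.
In bytes: 299.13/8 = 37.39 bytes.

37.39 bytes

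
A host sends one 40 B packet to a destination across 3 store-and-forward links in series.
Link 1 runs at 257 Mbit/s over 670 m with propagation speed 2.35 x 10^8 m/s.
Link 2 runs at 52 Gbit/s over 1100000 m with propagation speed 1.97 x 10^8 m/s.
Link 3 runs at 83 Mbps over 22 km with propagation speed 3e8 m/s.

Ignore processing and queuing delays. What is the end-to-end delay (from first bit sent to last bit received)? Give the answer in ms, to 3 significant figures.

5.67 ms

L = 40 × 8 = 320 bits.
Transmission delays (L/R per hop): 0.00124514, 6.15385e-06, 0.00385542 ms; sum = 0.00510671 ms.
Propagation delays (d/s per hop): 0.00285106, 5.58376, 0.0733333 ms; sum = 5.65994 ms.
End-to-end = 5.67 ms.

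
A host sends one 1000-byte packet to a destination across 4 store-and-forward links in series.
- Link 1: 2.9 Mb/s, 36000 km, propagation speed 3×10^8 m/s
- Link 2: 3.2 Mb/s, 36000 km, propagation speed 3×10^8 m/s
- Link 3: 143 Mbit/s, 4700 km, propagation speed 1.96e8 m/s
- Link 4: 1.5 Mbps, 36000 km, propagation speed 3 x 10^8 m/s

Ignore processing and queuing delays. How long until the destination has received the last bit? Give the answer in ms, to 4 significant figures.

L = 1000 × 8 = 8000 bits.
Transmission delays (L/R per hop): 2.75862, 2.5, 0.0559441, 5.33333 ms; sum = 10.6479 ms.
Propagation delays (d/s per hop): 120, 120, 23.9796, 120 ms; sum = 383.98 ms.
End-to-end = 394.6 ms.

394.6 ms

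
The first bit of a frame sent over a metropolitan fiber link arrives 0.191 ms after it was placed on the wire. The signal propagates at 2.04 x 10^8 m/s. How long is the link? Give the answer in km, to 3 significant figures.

d = s × t_prop = 204000000 × 0.000191 = 39.0 km.

39.0 km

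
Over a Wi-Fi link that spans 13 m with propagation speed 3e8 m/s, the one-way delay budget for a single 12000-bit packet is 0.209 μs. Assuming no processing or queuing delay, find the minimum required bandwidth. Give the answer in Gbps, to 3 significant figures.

Propagation delay = 13 / 300000000 = 0.0433333 μs.
Transmission budget = 0.209 − 0.0433333 = 0.165667 μs.
R ≥ L / t_tx = 12000 bits / 1.65667e-07 s = 72.4 Gbps.

72.4 Gbps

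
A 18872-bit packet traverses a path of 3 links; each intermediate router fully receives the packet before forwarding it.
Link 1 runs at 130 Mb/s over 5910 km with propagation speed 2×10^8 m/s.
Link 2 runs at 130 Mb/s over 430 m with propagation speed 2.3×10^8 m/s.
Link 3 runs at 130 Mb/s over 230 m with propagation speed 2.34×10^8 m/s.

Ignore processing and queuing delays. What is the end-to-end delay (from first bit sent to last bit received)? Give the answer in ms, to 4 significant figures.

29.99 ms

Transmission delay per hop = L/R = 18872/130000000 = 0.145169 ms; 3 hops → 0.435508 ms.
Propagation delays (d/s per hop): 29.55, 0.00186957, 0.000982906 ms; sum = 29.5529 ms.
End-to-end = 29.99 ms.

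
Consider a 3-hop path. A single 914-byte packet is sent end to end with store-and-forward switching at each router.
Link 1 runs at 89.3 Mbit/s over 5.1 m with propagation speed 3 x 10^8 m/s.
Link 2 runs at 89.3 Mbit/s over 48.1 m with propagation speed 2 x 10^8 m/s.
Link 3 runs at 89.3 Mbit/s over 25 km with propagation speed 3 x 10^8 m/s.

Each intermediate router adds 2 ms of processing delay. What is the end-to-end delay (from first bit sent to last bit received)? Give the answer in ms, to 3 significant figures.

4.33 ms

L = 914 × 8 = 7312 bits.
Transmission delay per hop = L/R = 7312/89300000 = 0.0818813 ms; 3 hops → 0.245644 ms.
Propagation delays (d/s per hop): 1.7e-05, 0.0002405, 0.0833333 ms; sum = 0.0835908 ms.
Processing at 2 router(s): 2 × 2 ms = 4 ms.
End-to-end = 4.33 ms.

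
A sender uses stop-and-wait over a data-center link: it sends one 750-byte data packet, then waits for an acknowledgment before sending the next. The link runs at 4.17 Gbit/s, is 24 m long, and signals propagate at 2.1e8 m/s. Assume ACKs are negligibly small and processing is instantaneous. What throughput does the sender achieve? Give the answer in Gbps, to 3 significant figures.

3.60 Gbps

t_tx = L/R = 6000/4170000000 = 1.43885e-06 s.
t_prop = 24/210000000 = 1.14286e-07 s; RTT = 2.28571e-07 s.
Cycle = t_tx + RTT = 1.66742e-06 s.
Throughput = L / cycle = 6000 / 1.66742e-06 = 3.60 Gbps.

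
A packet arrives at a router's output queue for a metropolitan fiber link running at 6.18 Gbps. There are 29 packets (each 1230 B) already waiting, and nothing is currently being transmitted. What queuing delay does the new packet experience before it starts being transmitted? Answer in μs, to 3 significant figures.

Each queued packet: L/R = 9840/6180000000 = 1.59223 μs.
29 queued → 46.1748 μs.
Queuing delay = 46.2 μs.

46.2 μs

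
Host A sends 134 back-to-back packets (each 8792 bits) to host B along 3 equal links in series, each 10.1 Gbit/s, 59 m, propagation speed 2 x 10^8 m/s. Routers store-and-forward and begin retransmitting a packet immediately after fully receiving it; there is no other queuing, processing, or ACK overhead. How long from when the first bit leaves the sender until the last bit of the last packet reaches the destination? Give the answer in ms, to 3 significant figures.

0.119 ms

Per-hop transmission t_tx = L/R = 8792/10100000000 = 0.000870495 ms.
Per-hop propagation t_prop = 59/200000000 = 0.000295 ms.
Pipeline fill: first packet needs 3·t_tx to clear all hops; remaining 133 packets each add one t_tx.
Total = (3+134-1)·t_tx + 3·t_prop = 136·0.000870495 + 3·0.000295 = 0.119 ms.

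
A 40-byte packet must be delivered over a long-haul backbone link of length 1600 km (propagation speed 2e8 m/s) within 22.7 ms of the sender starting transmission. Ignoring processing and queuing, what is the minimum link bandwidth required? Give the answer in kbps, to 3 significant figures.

21.8 kbps

L = 320 bits.
Propagation delay = 1600000 / 200000000 = 8 ms.
Transmission budget = 22.7 − 8 = 14.7 ms.
R ≥ L / t_tx = 320 bits / 0.0147 s = 21.8 kbps.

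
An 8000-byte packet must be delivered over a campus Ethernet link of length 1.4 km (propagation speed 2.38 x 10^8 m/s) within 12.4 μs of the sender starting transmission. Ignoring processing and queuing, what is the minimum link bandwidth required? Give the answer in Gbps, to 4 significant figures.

L = 64000 bits.
Propagation delay = 1400 / 238000000 = 5.88235 μs.
Transmission budget = 12.4 − 5.88235 = 6.51765 μs.
R ≥ L / t_tx = 64000 bits / 6.51765e-06 s = 9.819 Gbps.

9.819 Gbps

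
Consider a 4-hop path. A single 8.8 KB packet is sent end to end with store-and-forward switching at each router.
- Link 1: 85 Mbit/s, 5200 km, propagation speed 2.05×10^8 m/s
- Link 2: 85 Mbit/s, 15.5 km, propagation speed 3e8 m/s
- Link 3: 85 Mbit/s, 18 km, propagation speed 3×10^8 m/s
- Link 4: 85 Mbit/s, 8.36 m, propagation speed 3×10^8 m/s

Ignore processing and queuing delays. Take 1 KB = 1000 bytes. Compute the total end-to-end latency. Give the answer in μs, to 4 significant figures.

28790 μs

L = 70400 bits.
Transmission delay per hop = L/R = 70400/85000000 = 828.235 μs; 4 hops → 3312.94 μs.
Propagation delays (d/s per hop): 25365.9, 51.6667, 60, 0.0278667 μs; sum = 25477.5 μs.
End-to-end = 28790 μs.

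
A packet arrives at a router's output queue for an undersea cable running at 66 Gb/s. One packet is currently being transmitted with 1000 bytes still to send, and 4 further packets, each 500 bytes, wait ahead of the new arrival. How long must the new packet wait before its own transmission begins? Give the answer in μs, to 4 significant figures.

0.3636 μs

Each queued packet: L/R = 4000/66000000000 = 0.0606061 μs.
4 queued → 0.242424 μs.
Plus remaining 8000 bits of current packet: 0.121212 μs.
Queuing delay = 0.3636 μs.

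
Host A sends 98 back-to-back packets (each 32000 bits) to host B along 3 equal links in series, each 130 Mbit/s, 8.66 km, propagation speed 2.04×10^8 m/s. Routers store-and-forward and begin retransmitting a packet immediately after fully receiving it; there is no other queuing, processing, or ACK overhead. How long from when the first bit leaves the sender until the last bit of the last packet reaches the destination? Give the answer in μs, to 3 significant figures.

24700 μs

Per-hop transmission t_tx = L/R = 32000/130000000 = 246.154 μs.
Per-hop propagation t_prop = 8660/204000000 = 42.451 μs.
Pipeline fill: first packet needs 3·t_tx to clear all hops; remaining 97 packets each add one t_tx.
Total = (3+98-1)·t_tx + 3·t_prop = 100·246.154 + 3·42.451 = 24700 μs.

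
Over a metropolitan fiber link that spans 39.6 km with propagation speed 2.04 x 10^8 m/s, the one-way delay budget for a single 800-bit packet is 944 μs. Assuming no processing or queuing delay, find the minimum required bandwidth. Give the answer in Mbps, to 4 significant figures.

Propagation delay = 39600 / 204000000 = 194.118 μs.
Transmission budget = 944 − 194.118 = 749.882 μs.
R ≥ L / t_tx = 800 bits / 0.000749882 s = 1.067 Mbps.

1.067 Mbps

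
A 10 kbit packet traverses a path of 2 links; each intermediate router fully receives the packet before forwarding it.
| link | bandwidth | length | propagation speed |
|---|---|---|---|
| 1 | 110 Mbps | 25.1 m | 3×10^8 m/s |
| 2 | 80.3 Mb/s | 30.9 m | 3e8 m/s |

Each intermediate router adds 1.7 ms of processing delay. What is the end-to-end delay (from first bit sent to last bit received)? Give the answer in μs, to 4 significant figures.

1916 μs

L = 10000 bits.
Transmission delays (L/R per hop): 90.9091, 124.533 μs; sum = 215.442 μs.
Propagation delays (d/s per hop): 0.0836667, 0.103 μs; sum = 0.186667 μs.
Processing at 1 router(s): 1 × 1.7 ms = 1700 μs.
End-to-end = 1916 μs.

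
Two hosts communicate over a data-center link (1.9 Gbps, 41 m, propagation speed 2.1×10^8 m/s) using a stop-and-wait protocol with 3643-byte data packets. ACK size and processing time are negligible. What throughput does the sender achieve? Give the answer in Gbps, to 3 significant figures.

t_tx = L/R = 29144/1900000000 = 1.53389e-05 s.
t_prop = 41/210000000 = 1.95238e-07 s; RTT = 3.90476e-07 s.
Cycle = t_tx + RTT = 1.57294e-05 s.
Throughput = L / cycle = 29144 / 1.57294e-05 = 1.85 Gbps.

1.85 Gbps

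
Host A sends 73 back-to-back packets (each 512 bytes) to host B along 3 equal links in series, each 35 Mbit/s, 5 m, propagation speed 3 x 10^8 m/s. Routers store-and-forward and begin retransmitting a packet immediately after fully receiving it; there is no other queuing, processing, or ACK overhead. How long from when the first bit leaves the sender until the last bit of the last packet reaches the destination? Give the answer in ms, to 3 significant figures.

Per-hop transmission t_tx = L/R = 4096/35000000 = 0.117029 ms.
Per-hop propagation t_prop = 5/300000000 = 1.66667e-05 ms.
Pipeline fill: first packet needs 3·t_tx to clear all hops; remaining 72 packets each add one t_tx.
Total = (3+73-1)·t_tx + 3·t_prop = 75·0.117029 + 3·1.66667e-05 = 8.78 ms.

8.78 ms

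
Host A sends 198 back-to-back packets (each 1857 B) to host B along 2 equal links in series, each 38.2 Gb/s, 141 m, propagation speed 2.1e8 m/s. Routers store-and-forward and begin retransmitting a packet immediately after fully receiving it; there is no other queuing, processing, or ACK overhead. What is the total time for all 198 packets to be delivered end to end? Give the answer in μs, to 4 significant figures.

78.73 μs

Per-hop transmission t_tx = L/R = 14856/38200000000 = 0.388901 μs.
Per-hop propagation t_prop = 141/210000000 = 0.671429 μs.
Pipeline fill: first packet needs 2·t_tx to clear all hops; remaining 197 packets each add one t_tx.
Total = (2+198-1)·t_tx + 2·t_prop = 199·0.388901 + 2·0.671429 = 78.73 μs.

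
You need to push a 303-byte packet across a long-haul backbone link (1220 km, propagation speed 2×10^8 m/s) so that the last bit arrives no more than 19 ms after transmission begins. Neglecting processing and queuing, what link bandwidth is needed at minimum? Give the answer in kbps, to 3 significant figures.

188 kbps

L = 2424 bits.
Propagation delay = 1220000 / 200000000 = 6.1 ms.
Transmission budget = 19 − 6.1 = 12.9 ms.
R ≥ L / t_tx = 2424 bits / 0.0129 s = 188 kbps.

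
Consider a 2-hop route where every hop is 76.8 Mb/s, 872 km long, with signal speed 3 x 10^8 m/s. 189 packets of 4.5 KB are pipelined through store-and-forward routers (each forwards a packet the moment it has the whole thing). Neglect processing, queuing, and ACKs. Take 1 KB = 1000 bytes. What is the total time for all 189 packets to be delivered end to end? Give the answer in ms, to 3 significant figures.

94.9 ms

Per-hop transmission t_tx = L/R = 36000/76800000 = 0.46875 ms.
Per-hop propagation t_prop = 872000/300000000 = 2.90667 ms.
Pipeline fill: first packet needs 2·t_tx to clear all hops; remaining 188 packets each add one t_tx.
Total = (2+189-1)·t_tx + 2·t_prop = 190·0.46875 + 2·2.90667 = 94.9 ms.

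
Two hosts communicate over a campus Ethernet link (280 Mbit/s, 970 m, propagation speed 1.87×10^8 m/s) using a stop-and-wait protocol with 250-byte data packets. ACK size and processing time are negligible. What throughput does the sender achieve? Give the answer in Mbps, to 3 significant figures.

114 Mbps

t_tx = L/R = 2000/280000000 = 7.14286e-06 s.
t_prop = 970/187000000 = 5.18717e-06 s; RTT = 1.03743e-05 s.
Cycle = t_tx + RTT = 1.75172e-05 s.
Throughput = L / cycle = 2000 / 1.75172e-05 = 114 Mbps.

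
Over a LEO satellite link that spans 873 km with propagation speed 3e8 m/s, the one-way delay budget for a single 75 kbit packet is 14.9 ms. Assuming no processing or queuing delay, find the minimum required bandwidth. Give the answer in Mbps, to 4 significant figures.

6.255 Mbps

Propagation delay = 873000 / 300000000 = 2.91 ms.
Transmission budget = 14.9 − 2.91 = 11.99 ms.
R ≥ L / t_tx = 75000 bits / 0.01199 s = 6.255 Mbps.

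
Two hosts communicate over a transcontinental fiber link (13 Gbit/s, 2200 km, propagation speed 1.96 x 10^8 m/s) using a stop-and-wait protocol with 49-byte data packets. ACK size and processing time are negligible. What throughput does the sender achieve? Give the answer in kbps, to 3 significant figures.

17.5 kbps

t_tx = L/R = 392/13000000000 = 3.01538e-08 s.
t_prop = 2200000/196000000 = 0.0112245 s; RTT = 0.022449 s.
Cycle = t_tx + RTT = 0.022449 s.
Throughput = L / cycle = 392 / 0.022449 = 17.5 kbps.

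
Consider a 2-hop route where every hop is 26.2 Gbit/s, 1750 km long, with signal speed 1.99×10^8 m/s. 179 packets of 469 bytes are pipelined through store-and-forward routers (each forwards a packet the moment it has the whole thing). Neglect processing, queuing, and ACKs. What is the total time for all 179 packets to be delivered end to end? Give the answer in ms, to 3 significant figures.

Per-hop transmission t_tx = L/R = 3752/26200000000 = 0.000143206 ms.
Per-hop propagation t_prop = 1750000/199000000 = 8.79397 ms.
Pipeline fill: first packet needs 2·t_tx to clear all hops; remaining 178 packets each add one t_tx.
Total = (2+179-1)·t_tx + 2·t_prop = 180·0.000143206 + 2·8.79397 = 17.6 ms.

17.6 ms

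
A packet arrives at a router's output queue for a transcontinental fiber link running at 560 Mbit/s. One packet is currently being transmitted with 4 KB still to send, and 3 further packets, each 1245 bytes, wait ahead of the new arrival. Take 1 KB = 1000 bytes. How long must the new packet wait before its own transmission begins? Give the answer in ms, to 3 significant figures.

0.111 ms

Each queued packet: L/R = 9960/560000000 = 0.0177857 ms.
3 queued → 0.0533571 ms.
Plus remaining 32000 bits of current packet: 0.0571429 ms.
Queuing delay = 0.111 ms.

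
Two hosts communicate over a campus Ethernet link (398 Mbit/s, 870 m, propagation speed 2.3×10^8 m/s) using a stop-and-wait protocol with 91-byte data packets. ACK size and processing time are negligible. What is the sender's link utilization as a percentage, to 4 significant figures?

19.47 %

t_tx = L/R = 728/398000000 = 1.82915e-06 s.
t_prop = 870/2.3e+08 = 3.78261e-06 s; RTT = 7.56522e-06 s.
Cycle = t_tx + RTT = 9.39436e-06 s.
Utilization = t_tx / cycle = 1.82915e-06/9.39436e-06 = 19.47 %.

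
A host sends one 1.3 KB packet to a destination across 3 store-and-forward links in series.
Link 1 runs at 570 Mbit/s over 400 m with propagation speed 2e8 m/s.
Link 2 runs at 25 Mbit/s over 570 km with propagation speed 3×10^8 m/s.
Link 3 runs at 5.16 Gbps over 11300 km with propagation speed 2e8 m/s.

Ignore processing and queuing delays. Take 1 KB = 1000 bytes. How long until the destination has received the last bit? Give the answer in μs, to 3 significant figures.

58800 μs

L = 10400 bits.
Transmission delays (L/R per hop): 18.2456, 416, 2.0155 μs; sum = 436.261 μs.
Propagation delays (d/s per hop): 2, 1900, 56500 μs; sum = 58402 μs.
End-to-end = 58800 μs.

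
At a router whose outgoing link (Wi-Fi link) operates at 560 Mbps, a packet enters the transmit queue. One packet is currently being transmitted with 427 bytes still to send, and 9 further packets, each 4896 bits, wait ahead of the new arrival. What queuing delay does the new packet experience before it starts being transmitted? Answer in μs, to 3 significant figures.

Each queued packet: L/R = 4896/560000000 = 8.74286 μs.
9 queued → 78.6857 μs.
Plus remaining 3416 bits of current packet: 6.1 μs.
Queuing delay = 84.8 μs.

84.8 μs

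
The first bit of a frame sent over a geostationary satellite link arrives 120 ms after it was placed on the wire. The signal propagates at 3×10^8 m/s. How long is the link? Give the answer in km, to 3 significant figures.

d = s × t_prop = 300000000 × 0.12 = 36000 km.

36000 km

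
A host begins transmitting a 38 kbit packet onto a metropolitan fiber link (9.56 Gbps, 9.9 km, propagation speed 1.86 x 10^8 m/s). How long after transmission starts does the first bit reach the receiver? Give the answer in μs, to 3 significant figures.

53.2 μs

First bit experiences only propagation delay: d/s = 9900/186000000 = 53.2 μs.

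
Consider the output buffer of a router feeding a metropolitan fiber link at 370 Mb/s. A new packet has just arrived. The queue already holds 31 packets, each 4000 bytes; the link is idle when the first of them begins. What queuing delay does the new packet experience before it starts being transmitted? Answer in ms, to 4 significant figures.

2.681 ms

Each queued packet: L/R = 32000/370000000 = 0.0864865 ms.
31 queued → 2.68108 ms.
Queuing delay = 2.681 ms.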